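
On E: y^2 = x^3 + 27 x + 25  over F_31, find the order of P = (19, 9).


Compute successive multiples of P until we hit O:
  1P = (19, 9)
  2P = (0, 26)
  3P = (28, 17)
  4P = (20, 28)
  5P = (12, 0)
  6P = (20, 3)
  7P = (28, 14)
  8P = (0, 5)
  ... (continuing to 10P)
  10P = O

ord(P) = 10


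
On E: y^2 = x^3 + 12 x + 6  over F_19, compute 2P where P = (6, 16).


Doubling: s = (3 x1^2 + a) / (2 y1)
s = (3*6^2 + 12) / (2*16) mod 19 = 18
x3 = s^2 - 2 x1 mod 19 = 18^2 - 2*6 = 8
y3 = s (x1 - x3) - y1 mod 19 = 18 * (6 - 8) - 16 = 5

2P = (8, 5)


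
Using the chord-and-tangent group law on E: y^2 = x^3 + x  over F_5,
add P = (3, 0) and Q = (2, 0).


P != Q, so use the chord formula.
s = (y2 - y1) / (x2 - x1) = (0) / (4) mod 5 = 0
x3 = s^2 - x1 - x2 mod 5 = 0^2 - 3 - 2 = 0
y3 = s (x1 - x3) - y1 mod 5 = 0 * (3 - 0) - 0 = 0

P + Q = (0, 0)


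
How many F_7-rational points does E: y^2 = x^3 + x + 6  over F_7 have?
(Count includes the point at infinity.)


For each x in F_7, count y with y^2 = x^3 + 1 x + 6 mod 7:
  x = 1: RHS = 1, y in [1, 6]  -> 2 point(s)
  x = 2: RHS = 2, y in [3, 4]  -> 2 point(s)
  x = 3: RHS = 1, y in [1, 6]  -> 2 point(s)
  x = 4: RHS = 4, y in [2, 5]  -> 2 point(s)
  x = 6: RHS = 4, y in [2, 5]  -> 2 point(s)
Affine points: 10. Add the point at infinity: total = 11.

#E(F_7) = 11


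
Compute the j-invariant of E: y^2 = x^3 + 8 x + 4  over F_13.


Delta = -16(4 a^3 + 27 b^2) mod 13 = 9
-1728 * (4 a)^3 = -1728 * (4*8)^3 mod 13 = 8
j = 8 * 9^(-1) mod 13 = 11

j = 11 (mod 13)


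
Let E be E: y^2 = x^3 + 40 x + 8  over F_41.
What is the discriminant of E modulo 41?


4 a^3 + 27 b^2 = 4*40^3 + 27*8^2 = 256000 + 1728 = 257728
Delta = -16 * (257728) = -4123648
Delta mod 41 = 9

Delta = 9 (mod 41)


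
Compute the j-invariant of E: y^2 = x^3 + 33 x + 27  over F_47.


Delta = -16(4 a^3 + 27 b^2) mod 47 = 43
-1728 * (4 a)^3 = -1728 * (4*33)^3 mod 47 = 18
j = 18 * 43^(-1) mod 47 = 19

j = 19 (mod 47)


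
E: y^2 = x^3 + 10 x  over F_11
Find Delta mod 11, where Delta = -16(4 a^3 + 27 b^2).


4 a^3 + 27 b^2 = 4*10^3 + 27*0^2 = 4000 + 0 = 4000
Delta = -16 * (4000) = -64000
Delta mod 11 = 9

Delta = 9 (mod 11)


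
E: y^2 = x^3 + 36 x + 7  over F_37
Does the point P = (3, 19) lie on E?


Check whether y^2 = x^3 + 36 x + 7 (mod 37) for (x, y) = (3, 19).
LHS: y^2 = 19^2 mod 37 = 28
RHS: x^3 + 36 x + 7 = 3^3 + 36*3 + 7 mod 37 = 31
LHS != RHS

No, not on the curve


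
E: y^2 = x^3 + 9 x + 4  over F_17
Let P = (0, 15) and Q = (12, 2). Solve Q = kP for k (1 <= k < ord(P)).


Enumerate multiples of P until we hit Q = (12, 2):
  1P = (0, 15)
  2P = (4, 11)
  3P = (14, 16)
  4P = (5, 15)
  5P = (12, 2)
Match found at i = 5.

k = 5


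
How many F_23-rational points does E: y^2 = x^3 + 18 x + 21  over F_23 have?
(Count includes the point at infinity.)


For each x in F_23, count y with y^2 = x^3 + 18 x + 21 mod 23:
  x = 5: RHS = 6, y in [11, 12]  -> 2 point(s)
  x = 6: RHS = 0, y in [0]  -> 1 point(s)
  x = 11: RHS = 9, y in [3, 20]  -> 2 point(s)
  x = 14: RHS = 4, y in [2, 21]  -> 2 point(s)
  x = 15: RHS = 9, y in [3, 20]  -> 2 point(s)
  x = 16: RHS = 12, y in [9, 14]  -> 2 point(s)
  x = 18: RHS = 13, y in [6, 17]  -> 2 point(s)
  x = 19: RHS = 0, y in [0]  -> 1 point(s)
  x = 20: RHS = 9, y in [3, 20]  -> 2 point(s)
  x = 21: RHS = 0, y in [0]  -> 1 point(s)
  x = 22: RHS = 2, y in [5, 18]  -> 2 point(s)
Affine points: 19. Add the point at infinity: total = 20.

#E(F_23) = 20


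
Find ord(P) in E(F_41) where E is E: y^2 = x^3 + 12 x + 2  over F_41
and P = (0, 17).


Compute successive multiples of P until we hit O:
  1P = (0, 17)
  2P = (18, 8)
  3P = (13, 10)
  4P = (5, 33)
  5P = (20, 1)
  6P = (20, 40)
  7P = (5, 8)
  8P = (13, 31)
  ... (continuing to 11P)
  11P = O

ord(P) = 11


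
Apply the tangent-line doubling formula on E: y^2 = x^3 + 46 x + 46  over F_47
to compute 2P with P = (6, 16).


Doubling: s = (3 x1^2 + a) / (2 y1)
s = (3*6^2 + 46) / (2*16) mod 47 = 43
x3 = s^2 - 2 x1 mod 47 = 43^2 - 2*6 = 4
y3 = s (x1 - x3) - y1 mod 47 = 43 * (6 - 4) - 16 = 23

2P = (4, 23)


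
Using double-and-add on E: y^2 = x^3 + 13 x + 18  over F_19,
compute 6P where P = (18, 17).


k = 6 = 110_2 (binary, LSB first: 011)
Double-and-add from P = (18, 17):
  bit 0 = 0: acc unchanged = O
  bit 1 = 1: acc = O + (18, 2) = (18, 2)
  bit 2 = 1: acc = (18, 2) + (18, 17) = O

6P = O


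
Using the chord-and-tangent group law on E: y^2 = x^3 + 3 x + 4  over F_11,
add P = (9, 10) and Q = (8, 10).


P != Q, so use the chord formula.
s = (y2 - y1) / (x2 - x1) = (0) / (10) mod 11 = 0
x3 = s^2 - x1 - x2 mod 11 = 0^2 - 9 - 8 = 5
y3 = s (x1 - x3) - y1 mod 11 = 0 * (9 - 5) - 10 = 1

P + Q = (5, 1)


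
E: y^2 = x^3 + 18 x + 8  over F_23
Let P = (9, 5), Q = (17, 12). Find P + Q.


P != Q, so use the chord formula.
s = (y2 - y1) / (x2 - x1) = (7) / (8) mod 23 = 21
x3 = s^2 - x1 - x2 mod 23 = 21^2 - 9 - 17 = 1
y3 = s (x1 - x3) - y1 mod 23 = 21 * (9 - 1) - 5 = 2

P + Q = (1, 2)


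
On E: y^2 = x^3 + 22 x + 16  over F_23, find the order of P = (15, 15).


Compute successive multiples of P until we hit O:
  1P = (15, 15)
  2P = (17, 6)
  3P = (17, 17)
  4P = (15, 8)
  5P = O

ord(P) = 5


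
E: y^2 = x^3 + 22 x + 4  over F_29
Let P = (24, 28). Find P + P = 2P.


Doubling: s = (3 x1^2 + a) / (2 y1)
s = (3*24^2 + 22) / (2*28) mod 29 = 24
x3 = s^2 - 2 x1 mod 29 = 24^2 - 2*24 = 6
y3 = s (x1 - x3) - y1 mod 29 = 24 * (24 - 6) - 28 = 27

2P = (6, 27)


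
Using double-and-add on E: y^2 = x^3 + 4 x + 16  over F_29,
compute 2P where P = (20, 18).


k = 2 = 10_2 (binary, LSB first: 01)
Double-and-add from P = (20, 18):
  bit 0 = 0: acc unchanged = O
  bit 1 = 1: acc = O + (22, 15) = (22, 15)

2P = (22, 15)


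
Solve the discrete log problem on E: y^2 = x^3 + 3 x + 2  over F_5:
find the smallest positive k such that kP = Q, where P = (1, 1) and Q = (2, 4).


Enumerate multiples of P until we hit Q = (2, 4):
  1P = (1, 1)
  2P = (2, 1)
  3P = (2, 4)
Match found at i = 3.

k = 3


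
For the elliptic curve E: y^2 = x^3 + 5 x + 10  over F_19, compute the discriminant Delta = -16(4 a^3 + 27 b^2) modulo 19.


4 a^3 + 27 b^2 = 4*5^3 + 27*10^2 = 500 + 2700 = 3200
Delta = -16 * (3200) = -51200
Delta mod 19 = 5

Delta = 5 (mod 19)


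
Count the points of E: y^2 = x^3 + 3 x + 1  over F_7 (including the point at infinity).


For each x in F_7, count y with y^2 = x^3 + 3 x + 1 mod 7:
  x = 0: RHS = 1, y in [1, 6]  -> 2 point(s)
  x = 2: RHS = 1, y in [1, 6]  -> 2 point(s)
  x = 3: RHS = 2, y in [3, 4]  -> 2 point(s)
  x = 4: RHS = 0, y in [0]  -> 1 point(s)
  x = 5: RHS = 1, y in [1, 6]  -> 2 point(s)
  x = 6: RHS = 4, y in [2, 5]  -> 2 point(s)
Affine points: 11. Add the point at infinity: total = 12.

#E(F_7) = 12


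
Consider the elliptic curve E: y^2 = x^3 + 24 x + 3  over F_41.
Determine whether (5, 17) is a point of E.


Check whether y^2 = x^3 + 24 x + 3 (mod 41) for (x, y) = (5, 17).
LHS: y^2 = 17^2 mod 41 = 2
RHS: x^3 + 24 x + 3 = 5^3 + 24*5 + 3 mod 41 = 2
LHS = RHS

Yes, on the curve


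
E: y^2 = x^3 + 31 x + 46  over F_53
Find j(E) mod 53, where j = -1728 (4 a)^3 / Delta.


Delta = -16(4 a^3 + 27 b^2) mod 53 = 30
-1728 * (4 a)^3 = -1728 * (4*31)^3 mod 53 = 42
j = 42 * 30^(-1) mod 53 = 12

j = 12 (mod 53)


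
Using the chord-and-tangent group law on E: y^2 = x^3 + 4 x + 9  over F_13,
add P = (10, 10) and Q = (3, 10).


P != Q, so use the chord formula.
s = (y2 - y1) / (x2 - x1) = (0) / (6) mod 13 = 0
x3 = s^2 - x1 - x2 mod 13 = 0^2 - 10 - 3 = 0
y3 = s (x1 - x3) - y1 mod 13 = 0 * (10 - 0) - 10 = 3

P + Q = (0, 3)


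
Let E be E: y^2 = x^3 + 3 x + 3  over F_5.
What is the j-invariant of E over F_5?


Delta = -16(4 a^3 + 27 b^2) mod 5 = 4
-1728 * (4 a)^3 = -1728 * (4*3)^3 mod 5 = 1
j = 1 * 4^(-1) mod 5 = 4

j = 4 (mod 5)


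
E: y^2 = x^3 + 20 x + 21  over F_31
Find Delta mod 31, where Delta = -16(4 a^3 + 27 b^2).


4 a^3 + 27 b^2 = 4*20^3 + 27*21^2 = 32000 + 11907 = 43907
Delta = -16 * (43907) = -702512
Delta mod 31 = 10

Delta = 10 (mod 31)


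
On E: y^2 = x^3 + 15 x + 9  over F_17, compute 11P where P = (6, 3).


k = 11 = 1011_2 (binary, LSB first: 1101)
Double-and-add from P = (6, 3):
  bit 0 = 1: acc = O + (6, 3) = (6, 3)
  bit 1 = 1: acc = (6, 3) + (13, 15) = (11, 3)
  bit 2 = 0: acc unchanged = (11, 3)
  bit 3 = 1: acc = (11, 3) + (2, 8) = (2, 9)

11P = (2, 9)


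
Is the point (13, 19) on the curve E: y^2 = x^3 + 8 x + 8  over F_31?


Check whether y^2 = x^3 + 8 x + 8 (mod 31) for (x, y) = (13, 19).
LHS: y^2 = 19^2 mod 31 = 20
RHS: x^3 + 8 x + 8 = 13^3 + 8*13 + 8 mod 31 = 15
LHS != RHS

No, not on the curve


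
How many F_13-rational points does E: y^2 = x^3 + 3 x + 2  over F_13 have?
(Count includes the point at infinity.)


For each x in F_13, count y with y^2 = x^3 + 3 x + 2 mod 13:
  x = 2: RHS = 3, y in [4, 9]  -> 2 point(s)
  x = 3: RHS = 12, y in [5, 8]  -> 2 point(s)
  x = 4: RHS = 0, y in [0]  -> 1 point(s)
  x = 5: RHS = 12, y in [5, 8]  -> 2 point(s)
  x = 9: RHS = 4, y in [2, 11]  -> 2 point(s)
  x = 11: RHS = 1, y in [1, 12]  -> 2 point(s)
Affine points: 11. Add the point at infinity: total = 12.

#E(F_13) = 12


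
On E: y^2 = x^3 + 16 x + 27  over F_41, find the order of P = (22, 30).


Compute successive multiples of P until we hit O:
  1P = (22, 30)
  2P = (30, 23)
  3P = (25, 29)
  4P = (26, 26)
  5P = (35, 24)
  6P = (24, 34)
  7P = (40, 16)
  8P = (12, 26)
  ... (continuing to 40P)
  40P = O

ord(P) = 40


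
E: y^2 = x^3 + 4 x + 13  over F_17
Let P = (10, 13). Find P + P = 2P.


Doubling: s = (3 x1^2 + a) / (2 y1)
s = (3*10^2 + 4) / (2*13) mod 17 = 13
x3 = s^2 - 2 x1 mod 17 = 13^2 - 2*10 = 13
y3 = s (x1 - x3) - y1 mod 17 = 13 * (10 - 13) - 13 = 16

2P = (13, 16)


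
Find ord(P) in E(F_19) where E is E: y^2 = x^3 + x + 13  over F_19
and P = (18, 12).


Compute successive multiples of P until we hit O:
  1P = (18, 12)
  2P = (11, 5)
  3P = (10, 15)
  4P = (14, 15)
  5P = (3, 10)
  6P = (3, 9)
  7P = (14, 4)
  8P = (10, 4)
  ... (continuing to 11P)
  11P = O

ord(P) = 11


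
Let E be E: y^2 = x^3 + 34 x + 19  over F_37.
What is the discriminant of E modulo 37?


4 a^3 + 27 b^2 = 4*34^3 + 27*19^2 = 157216 + 9747 = 166963
Delta = -16 * (166963) = -2671408
Delta mod 37 = 29

Delta = 29 (mod 37)


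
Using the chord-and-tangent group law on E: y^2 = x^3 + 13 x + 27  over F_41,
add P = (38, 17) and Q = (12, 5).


P != Q, so use the chord formula.
s = (y2 - y1) / (x2 - x1) = (29) / (15) mod 41 = 32
x3 = s^2 - x1 - x2 mod 41 = 32^2 - 38 - 12 = 31
y3 = s (x1 - x3) - y1 mod 41 = 32 * (38 - 31) - 17 = 2

P + Q = (31, 2)


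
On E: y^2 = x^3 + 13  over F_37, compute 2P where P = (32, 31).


Doubling: s = (3 x1^2 + a) / (2 y1)
s = (3*32^2 + 0) / (2*31) mod 37 = 3
x3 = s^2 - 2 x1 mod 37 = 3^2 - 2*32 = 19
y3 = s (x1 - x3) - y1 mod 37 = 3 * (32 - 19) - 31 = 8

2P = (19, 8)


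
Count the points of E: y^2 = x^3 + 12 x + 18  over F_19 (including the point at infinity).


For each x in F_19, count y with y^2 = x^3 + 12 x + 18 mod 19:
  x = 3: RHS = 5, y in [9, 10]  -> 2 point(s)
  x = 4: RHS = 16, y in [4, 15]  -> 2 point(s)
  x = 9: RHS = 0, y in [0]  -> 1 point(s)
  x = 10: RHS = 17, y in [6, 13]  -> 2 point(s)
  x = 12: RHS = 9, y in [3, 16]  -> 2 point(s)
  x = 14: RHS = 4, y in [2, 17]  -> 2 point(s)
  x = 15: RHS = 1, y in [1, 18]  -> 2 point(s)
  x = 17: RHS = 5, y in [9, 10]  -> 2 point(s)
  x = 18: RHS = 5, y in [9, 10]  -> 2 point(s)
Affine points: 17. Add the point at infinity: total = 18.

#E(F_19) = 18


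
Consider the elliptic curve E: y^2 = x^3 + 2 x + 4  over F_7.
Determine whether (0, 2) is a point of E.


Check whether y^2 = x^3 + 2 x + 4 (mod 7) for (x, y) = (0, 2).
LHS: y^2 = 2^2 mod 7 = 4
RHS: x^3 + 2 x + 4 = 0^3 + 2*0 + 4 mod 7 = 4
LHS = RHS

Yes, on the curve


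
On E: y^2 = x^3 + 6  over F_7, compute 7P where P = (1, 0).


k = 7 = 111_2 (binary, LSB first: 111)
Double-and-add from P = (1, 0):
  bit 0 = 1: acc = O + (1, 0) = (1, 0)
  bit 1 = 1: acc = (1, 0) + O = (1, 0)
  bit 2 = 1: acc = (1, 0) + O = (1, 0)

7P = (1, 0)


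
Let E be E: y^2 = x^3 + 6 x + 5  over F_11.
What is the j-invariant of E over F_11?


Delta = -16(4 a^3 + 27 b^2) mod 11 = 5
-1728 * (4 a)^3 = -1728 * (4*6)^3 mod 11 = 3
j = 3 * 5^(-1) mod 11 = 5

j = 5 (mod 11)


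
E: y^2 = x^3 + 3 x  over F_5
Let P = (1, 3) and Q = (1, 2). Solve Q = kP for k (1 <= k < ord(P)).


Enumerate multiples of P until we hit Q = (1, 2):
  1P = (1, 3)
  2P = (4, 4)
  3P = (4, 1)
  4P = (1, 2)
Match found at i = 4.

k = 4


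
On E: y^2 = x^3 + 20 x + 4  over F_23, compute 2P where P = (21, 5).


k = 2 = 10_2 (binary, LSB first: 01)
Double-and-add from P = (21, 5):
  bit 0 = 0: acc unchanged = O
  bit 1 = 1: acc = O + (17, 17) = (17, 17)

2P = (17, 17)


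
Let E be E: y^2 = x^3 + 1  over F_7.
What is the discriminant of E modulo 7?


4 a^3 + 27 b^2 = 4*0^3 + 27*1^2 = 0 + 27 = 27
Delta = -16 * (27) = -432
Delta mod 7 = 2

Delta = 2 (mod 7)


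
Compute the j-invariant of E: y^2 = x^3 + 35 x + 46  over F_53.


Delta = -16(4 a^3 + 27 b^2) mod 53 = 1
-1728 * (4 a)^3 = -1728 * (4*35)^3 mod 53 = 15
j = 15 * 1^(-1) mod 53 = 15

j = 15 (mod 53)


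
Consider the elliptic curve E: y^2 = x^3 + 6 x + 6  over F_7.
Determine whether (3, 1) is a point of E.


Check whether y^2 = x^3 + 6 x + 6 (mod 7) for (x, y) = (3, 1).
LHS: y^2 = 1^2 mod 7 = 1
RHS: x^3 + 6 x + 6 = 3^3 + 6*3 + 6 mod 7 = 2
LHS != RHS

No, not on the curve


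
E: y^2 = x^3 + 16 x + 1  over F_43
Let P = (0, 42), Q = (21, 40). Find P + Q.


P != Q, so use the chord formula.
s = (y2 - y1) / (x2 - x1) = (41) / (21) mod 43 = 4
x3 = s^2 - x1 - x2 mod 43 = 4^2 - 0 - 21 = 38
y3 = s (x1 - x3) - y1 mod 43 = 4 * (0 - 38) - 42 = 21

P + Q = (38, 21)


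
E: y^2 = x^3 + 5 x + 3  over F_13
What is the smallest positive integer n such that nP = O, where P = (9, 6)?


Compute successive multiples of P until we hit O:
  1P = (9, 6)
  2P = (9, 7)
  3P = O

ord(P) = 3


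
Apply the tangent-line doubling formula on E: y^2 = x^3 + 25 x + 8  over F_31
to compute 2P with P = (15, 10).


Doubling: s = (3 x1^2 + a) / (2 y1)
s = (3*15^2 + 25) / (2*10) mod 31 = 4
x3 = s^2 - 2 x1 mod 31 = 4^2 - 2*15 = 17
y3 = s (x1 - x3) - y1 mod 31 = 4 * (15 - 17) - 10 = 13

2P = (17, 13)


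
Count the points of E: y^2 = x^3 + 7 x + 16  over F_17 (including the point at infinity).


For each x in F_17, count y with y^2 = x^3 + 7 x + 16 mod 17:
  x = 0: RHS = 16, y in [4, 13]  -> 2 point(s)
  x = 2: RHS = 4, y in [2, 15]  -> 2 point(s)
  x = 3: RHS = 13, y in [8, 9]  -> 2 point(s)
  x = 6: RHS = 2, y in [6, 11]  -> 2 point(s)
  x = 7: RHS = 0, y in [0]  -> 1 point(s)
  x = 9: RHS = 9, y in [3, 14]  -> 2 point(s)
  x = 10: RHS = 15, y in [7, 10]  -> 2 point(s)
  x = 11: RHS = 13, y in [8, 9]  -> 2 point(s)
  x = 12: RHS = 9, y in [3, 14]  -> 2 point(s)
  x = 13: RHS = 9, y in [3, 14]  -> 2 point(s)
  x = 14: RHS = 2, y in [6, 11]  -> 2 point(s)
  x = 16: RHS = 8, y in [5, 12]  -> 2 point(s)
Affine points: 23. Add the point at infinity: total = 24.

#E(F_17) = 24


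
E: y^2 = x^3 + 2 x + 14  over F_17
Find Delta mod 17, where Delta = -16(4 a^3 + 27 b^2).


4 a^3 + 27 b^2 = 4*2^3 + 27*14^2 = 32 + 5292 = 5324
Delta = -16 * (5324) = -85184
Delta mod 17 = 3

Delta = 3 (mod 17)


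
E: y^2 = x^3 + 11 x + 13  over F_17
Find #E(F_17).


For each x in F_17, count y with y^2 = x^3 + 11 x + 13 mod 17:
  x = 0: RHS = 13, y in [8, 9]  -> 2 point(s)
  x = 1: RHS = 8, y in [5, 12]  -> 2 point(s)
  x = 2: RHS = 9, y in [3, 14]  -> 2 point(s)
  x = 4: RHS = 2, y in [6, 11]  -> 2 point(s)
  x = 7: RHS = 8, y in [5, 12]  -> 2 point(s)
  x = 8: RHS = 1, y in [1, 16]  -> 2 point(s)
  x = 9: RHS = 8, y in [5, 12]  -> 2 point(s)
  x = 10: RHS = 1, y in [1, 16]  -> 2 point(s)
  x = 14: RHS = 4, y in [2, 15]  -> 2 point(s)
  x = 15: RHS = 0, y in [0]  -> 1 point(s)
  x = 16: RHS = 1, y in [1, 16]  -> 2 point(s)
Affine points: 21. Add the point at infinity: total = 22.

#E(F_17) = 22


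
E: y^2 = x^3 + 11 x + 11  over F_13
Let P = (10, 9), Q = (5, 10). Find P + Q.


P != Q, so use the chord formula.
s = (y2 - y1) / (x2 - x1) = (1) / (8) mod 13 = 5
x3 = s^2 - x1 - x2 mod 13 = 5^2 - 10 - 5 = 10
y3 = s (x1 - x3) - y1 mod 13 = 5 * (10 - 10) - 9 = 4

P + Q = (10, 4)


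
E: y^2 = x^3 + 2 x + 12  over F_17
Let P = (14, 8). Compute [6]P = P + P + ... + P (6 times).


k = 6 = 110_2 (binary, LSB first: 011)
Double-and-add from P = (14, 8):
  bit 0 = 0: acc unchanged = O
  bit 1 = 1: acc = O + (14, 9) = (14, 9)
  bit 2 = 1: acc = (14, 9) + (14, 8) = O

6P = O


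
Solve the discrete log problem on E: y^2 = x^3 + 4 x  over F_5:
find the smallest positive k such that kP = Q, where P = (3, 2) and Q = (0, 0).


Enumerate multiples of P until we hit Q = (0, 0):
  1P = (3, 2)
  2P = (0, 0)
Match found at i = 2.

k = 2


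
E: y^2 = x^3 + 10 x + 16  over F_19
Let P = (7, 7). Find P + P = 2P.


Doubling: s = (3 x1^2 + a) / (2 y1)
s = (3*7^2 + 10) / (2*7) mod 19 = 18
x3 = s^2 - 2 x1 mod 19 = 18^2 - 2*7 = 6
y3 = s (x1 - x3) - y1 mod 19 = 18 * (7 - 6) - 7 = 11

2P = (6, 11)


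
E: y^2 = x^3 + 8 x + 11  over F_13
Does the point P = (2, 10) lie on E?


Check whether y^2 = x^3 + 8 x + 11 (mod 13) for (x, y) = (2, 10).
LHS: y^2 = 10^2 mod 13 = 9
RHS: x^3 + 8 x + 11 = 2^3 + 8*2 + 11 mod 13 = 9
LHS = RHS

Yes, on the curve


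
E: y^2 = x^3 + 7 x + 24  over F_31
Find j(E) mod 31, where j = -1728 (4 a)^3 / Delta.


Delta = -16(4 a^3 + 27 b^2) mod 31 = 1
-1728 * (4 a)^3 = -1728 * (4*7)^3 mod 31 = 1
j = 1 * 1^(-1) mod 31 = 1

j = 1 (mod 31)


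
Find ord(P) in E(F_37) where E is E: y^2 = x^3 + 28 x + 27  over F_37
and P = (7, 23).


Compute successive multiples of P until we hit O:
  1P = (7, 23)
  2P = (32, 13)
  3P = (10, 30)
  4P = (9, 34)
  5P = (5, 25)
  6P = (26, 33)
  7P = (34, 29)
  8P = (23, 31)
  ... (continuing to 18P)
  18P = O

ord(P) = 18


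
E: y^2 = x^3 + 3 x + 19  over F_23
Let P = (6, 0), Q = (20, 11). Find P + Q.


P != Q, so use the chord formula.
s = (y2 - y1) / (x2 - x1) = (11) / (14) mod 23 = 9
x3 = s^2 - x1 - x2 mod 23 = 9^2 - 6 - 20 = 9
y3 = s (x1 - x3) - y1 mod 23 = 9 * (6 - 9) - 0 = 19

P + Q = (9, 19)


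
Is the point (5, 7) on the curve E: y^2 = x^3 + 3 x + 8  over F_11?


Check whether y^2 = x^3 + 3 x + 8 (mod 11) for (x, y) = (5, 7).
LHS: y^2 = 7^2 mod 11 = 5
RHS: x^3 + 3 x + 8 = 5^3 + 3*5 + 8 mod 11 = 5
LHS = RHS

Yes, on the curve


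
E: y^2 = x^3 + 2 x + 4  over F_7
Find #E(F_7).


For each x in F_7, count y with y^2 = x^3 + 2 x + 4 mod 7:
  x = 0: RHS = 4, y in [2, 5]  -> 2 point(s)
  x = 1: RHS = 0, y in [0]  -> 1 point(s)
  x = 2: RHS = 2, y in [3, 4]  -> 2 point(s)
  x = 3: RHS = 2, y in [3, 4]  -> 2 point(s)
  x = 6: RHS = 1, y in [1, 6]  -> 2 point(s)
Affine points: 9. Add the point at infinity: total = 10.

#E(F_7) = 10


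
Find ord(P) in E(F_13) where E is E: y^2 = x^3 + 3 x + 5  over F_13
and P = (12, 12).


Compute successive multiples of P until we hit O:
  1P = (12, 12)
  2P = (11, 11)
  3P = (4, 9)
  4P = (1, 10)
  5P = (1, 3)
  6P = (4, 4)
  7P = (11, 2)
  8P = (12, 1)
  ... (continuing to 9P)
  9P = O

ord(P) = 9


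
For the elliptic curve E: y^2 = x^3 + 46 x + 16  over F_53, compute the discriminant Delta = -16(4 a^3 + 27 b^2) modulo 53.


4 a^3 + 27 b^2 = 4*46^3 + 27*16^2 = 389344 + 6912 = 396256
Delta = -16 * (396256) = -6340096
Delta mod 53 = 29

Delta = 29 (mod 53)


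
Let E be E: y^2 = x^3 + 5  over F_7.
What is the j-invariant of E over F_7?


Delta = -16(4 a^3 + 27 b^2) mod 7 = 1
-1728 * (4 a)^3 = -1728 * (4*0)^3 mod 7 = 0
j = 0 * 1^(-1) mod 7 = 0

j = 0 (mod 7)


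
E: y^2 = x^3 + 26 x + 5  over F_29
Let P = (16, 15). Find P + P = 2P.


Doubling: s = (3 x1^2 + a) / (2 y1)
s = (3*16^2 + 26) / (2*15) mod 29 = 11
x3 = s^2 - 2 x1 mod 29 = 11^2 - 2*16 = 2
y3 = s (x1 - x3) - y1 mod 29 = 11 * (16 - 2) - 15 = 23

2P = (2, 23)


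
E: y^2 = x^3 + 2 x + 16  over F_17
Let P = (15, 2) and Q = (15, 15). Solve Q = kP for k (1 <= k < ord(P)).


Enumerate multiples of P until we hit Q = (15, 15):
  1P = (15, 2)
  2P = (12, 0)
  3P = (15, 15)
Match found at i = 3.

k = 3


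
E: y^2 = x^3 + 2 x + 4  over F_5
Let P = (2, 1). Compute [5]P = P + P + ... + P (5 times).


k = 5 = 101_2 (binary, LSB first: 101)
Double-and-add from P = (2, 1):
  bit 0 = 1: acc = O + (2, 1) = (2, 1)
  bit 1 = 0: acc unchanged = (2, 1)
  bit 2 = 1: acc = (2, 1) + (4, 4) = (0, 2)

5P = (0, 2)


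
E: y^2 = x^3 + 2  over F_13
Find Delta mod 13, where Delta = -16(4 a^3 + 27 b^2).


4 a^3 + 27 b^2 = 4*0^3 + 27*2^2 = 0 + 108 = 108
Delta = -16 * (108) = -1728
Delta mod 13 = 1

Delta = 1 (mod 13)


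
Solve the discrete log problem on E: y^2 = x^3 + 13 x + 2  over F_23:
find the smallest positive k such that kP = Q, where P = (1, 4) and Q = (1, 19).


Enumerate multiples of P until we hit Q = (1, 19):
  1P = (1, 4)
  2P = (2, 17)
  3P = (5, 13)
  4P = (12, 0)
  5P = (5, 10)
  6P = (2, 6)
  7P = (1, 19)
Match found at i = 7.

k = 7


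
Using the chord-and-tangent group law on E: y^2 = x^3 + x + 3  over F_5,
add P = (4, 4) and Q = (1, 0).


P != Q, so use the chord formula.
s = (y2 - y1) / (x2 - x1) = (1) / (2) mod 5 = 3
x3 = s^2 - x1 - x2 mod 5 = 3^2 - 4 - 1 = 4
y3 = s (x1 - x3) - y1 mod 5 = 3 * (4 - 4) - 4 = 1

P + Q = (4, 1)


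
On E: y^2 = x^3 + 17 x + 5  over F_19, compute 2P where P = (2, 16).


Doubling: s = (3 x1^2 + a) / (2 y1)
s = (3*2^2 + 17) / (2*16) mod 19 = 11
x3 = s^2 - 2 x1 mod 19 = 11^2 - 2*2 = 3
y3 = s (x1 - x3) - y1 mod 19 = 11 * (2 - 3) - 16 = 11

2P = (3, 11)


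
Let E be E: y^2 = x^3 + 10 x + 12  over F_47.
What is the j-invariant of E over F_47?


Delta = -16(4 a^3 + 27 b^2) mod 47 = 34
-1728 * (4 a)^3 = -1728 * (4*10)^3 mod 47 = 34
j = 34 * 34^(-1) mod 47 = 1

j = 1 (mod 47)


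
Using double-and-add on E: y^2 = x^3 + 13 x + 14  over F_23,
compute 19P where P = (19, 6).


k = 19 = 10011_2 (binary, LSB first: 11001)
Double-and-add from P = (19, 6):
  bit 0 = 1: acc = O + (19, 6) = (19, 6)
  bit 1 = 1: acc = (19, 6) + (11, 4) = (6, 3)
  bit 2 = 0: acc unchanged = (6, 3)
  bit 3 = 0: acc unchanged = (6, 3)
  bit 4 = 1: acc = (6, 3) + (2, 18) = (19, 17)

19P = (19, 17)


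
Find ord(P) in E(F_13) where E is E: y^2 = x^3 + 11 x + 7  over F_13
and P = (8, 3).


Compute successive multiples of P until we hit O:
  1P = (8, 3)
  2P = (6, 4)
  3P = (9, 4)
  4P = (10, 8)
  5P = (11, 9)
  6P = (11, 4)
  7P = (10, 5)
  8P = (9, 9)
  ... (continuing to 11P)
  11P = O

ord(P) = 11


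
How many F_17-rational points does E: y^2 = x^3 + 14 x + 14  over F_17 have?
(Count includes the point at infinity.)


For each x in F_17, count y with y^2 = x^3 + 14 x + 14 mod 17:
  x = 2: RHS = 16, y in [4, 13]  -> 2 point(s)
  x = 3: RHS = 15, y in [7, 10]  -> 2 point(s)
  x = 4: RHS = 15, y in [7, 10]  -> 2 point(s)
  x = 6: RHS = 8, y in [5, 12]  -> 2 point(s)
  x = 7: RHS = 13, y in [8, 9]  -> 2 point(s)
  x = 8: RHS = 9, y in [3, 14]  -> 2 point(s)
  x = 9: RHS = 2, y in [6, 11]  -> 2 point(s)
  x = 10: RHS = 15, y in [7, 10]  -> 2 point(s)
  x = 13: RHS = 13, y in [8, 9]  -> 2 point(s)
  x = 14: RHS = 13, y in [8, 9]  -> 2 point(s)
  x = 16: RHS = 16, y in [4, 13]  -> 2 point(s)
Affine points: 22. Add the point at infinity: total = 23.

#E(F_17) = 23


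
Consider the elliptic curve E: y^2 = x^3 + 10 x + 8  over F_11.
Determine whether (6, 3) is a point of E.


Check whether y^2 = x^3 + 10 x + 8 (mod 11) for (x, y) = (6, 3).
LHS: y^2 = 3^2 mod 11 = 9
RHS: x^3 + 10 x + 8 = 6^3 + 10*6 + 8 mod 11 = 9
LHS = RHS

Yes, on the curve


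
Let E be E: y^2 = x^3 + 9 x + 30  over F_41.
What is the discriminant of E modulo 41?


4 a^3 + 27 b^2 = 4*9^3 + 27*30^2 = 2916 + 24300 = 27216
Delta = -16 * (27216) = -435456
Delta mod 41 = 5

Delta = 5 (mod 41)


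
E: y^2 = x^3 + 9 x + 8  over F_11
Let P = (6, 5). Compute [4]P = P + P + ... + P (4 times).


k = 4 = 100_2 (binary, LSB first: 001)
Double-and-add from P = (6, 5):
  bit 0 = 0: acc unchanged = O
  bit 1 = 0: acc unchanged = O
  bit 2 = 1: acc = O + (8, 3) = (8, 3)

4P = (8, 3)


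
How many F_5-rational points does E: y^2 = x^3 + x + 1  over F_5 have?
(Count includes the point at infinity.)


For each x in F_5, count y with y^2 = x^3 + 1 x + 1 mod 5:
  x = 0: RHS = 1, y in [1, 4]  -> 2 point(s)
  x = 2: RHS = 1, y in [1, 4]  -> 2 point(s)
  x = 3: RHS = 1, y in [1, 4]  -> 2 point(s)
  x = 4: RHS = 4, y in [2, 3]  -> 2 point(s)
Affine points: 8. Add the point at infinity: total = 9.

#E(F_5) = 9


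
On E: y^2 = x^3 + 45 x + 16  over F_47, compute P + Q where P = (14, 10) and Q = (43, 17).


P != Q, so use the chord formula.
s = (y2 - y1) / (x2 - x1) = (7) / (29) mod 47 = 44
x3 = s^2 - x1 - x2 mod 47 = 44^2 - 14 - 43 = 46
y3 = s (x1 - x3) - y1 mod 47 = 44 * (14 - 46) - 10 = 39

P + Q = (46, 39)


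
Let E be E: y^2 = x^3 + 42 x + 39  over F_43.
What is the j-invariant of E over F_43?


Delta = -16(4 a^3 + 27 b^2) mod 43 = 32
-1728 * (4 a)^3 = -1728 * (4*42)^3 mod 43 = 39
j = 39 * 32^(-1) mod 43 = 16

j = 16 (mod 43)


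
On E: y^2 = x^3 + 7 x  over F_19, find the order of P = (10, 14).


Compute successive multiples of P until we hit O:
  1P = (10, 14)
  2P = (16, 3)
  3P = (18, 7)
  4P = (17, 4)
  5P = (8, 13)
  6P = (6, 7)
  7P = (12, 11)
  8P = (4, 15)
  ... (continuing to 20P)
  20P = O

ord(P) = 20


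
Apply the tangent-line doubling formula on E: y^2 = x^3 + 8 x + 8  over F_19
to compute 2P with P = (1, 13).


Doubling: s = (3 x1^2 + a) / (2 y1)
s = (3*1^2 + 8) / (2*13) mod 19 = 7
x3 = s^2 - 2 x1 mod 19 = 7^2 - 2*1 = 9
y3 = s (x1 - x3) - y1 mod 19 = 7 * (1 - 9) - 13 = 7

2P = (9, 7)


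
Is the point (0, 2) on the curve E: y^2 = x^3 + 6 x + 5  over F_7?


Check whether y^2 = x^3 + 6 x + 5 (mod 7) for (x, y) = (0, 2).
LHS: y^2 = 2^2 mod 7 = 4
RHS: x^3 + 6 x + 5 = 0^3 + 6*0 + 5 mod 7 = 5
LHS != RHS

No, not on the curve


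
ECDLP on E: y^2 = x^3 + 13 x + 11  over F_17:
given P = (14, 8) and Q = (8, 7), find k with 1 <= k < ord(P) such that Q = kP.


Enumerate multiples of P until we hit Q = (8, 7):
  1P = (14, 8)
  2P = (8, 7)
Match found at i = 2.

k = 2


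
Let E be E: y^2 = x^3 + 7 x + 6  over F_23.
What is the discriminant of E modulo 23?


4 a^3 + 27 b^2 = 4*7^3 + 27*6^2 = 1372 + 972 = 2344
Delta = -16 * (2344) = -37504
Delta mod 23 = 9

Delta = 9 (mod 23)


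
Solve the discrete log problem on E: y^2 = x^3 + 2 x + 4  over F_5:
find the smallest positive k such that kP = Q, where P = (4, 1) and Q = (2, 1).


Enumerate multiples of P until we hit Q = (2, 1):
  1P = (4, 1)
  2P = (2, 4)
  3P = (0, 3)
  4P = (0, 2)
  5P = (2, 1)
Match found at i = 5.

k = 5


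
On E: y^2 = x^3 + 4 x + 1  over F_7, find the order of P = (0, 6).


Compute successive multiples of P until we hit O:
  1P = (0, 6)
  2P = (4, 2)
  3P = (4, 5)
  4P = (0, 1)
  5P = O

ord(P) = 5


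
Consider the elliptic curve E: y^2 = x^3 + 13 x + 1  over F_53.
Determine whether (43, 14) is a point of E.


Check whether y^2 = x^3 + 13 x + 1 (mod 53) for (x, y) = (43, 14).
LHS: y^2 = 14^2 mod 53 = 37
RHS: x^3 + 13 x + 1 = 43^3 + 13*43 + 1 mod 53 = 37
LHS = RHS

Yes, on the curve


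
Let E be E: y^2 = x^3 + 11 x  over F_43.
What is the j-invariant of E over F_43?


Delta = -16(4 a^3 + 27 b^2) mod 43 = 42
-1728 * (4 a)^3 = -1728 * (4*11)^3 mod 43 = 35
j = 35 * 42^(-1) mod 43 = 8

j = 8 (mod 43)


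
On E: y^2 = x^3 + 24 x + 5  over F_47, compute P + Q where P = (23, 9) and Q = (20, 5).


P != Q, so use the chord formula.
s = (y2 - y1) / (x2 - x1) = (43) / (44) mod 47 = 17
x3 = s^2 - x1 - x2 mod 47 = 17^2 - 23 - 20 = 11
y3 = s (x1 - x3) - y1 mod 47 = 17 * (23 - 11) - 9 = 7

P + Q = (11, 7)


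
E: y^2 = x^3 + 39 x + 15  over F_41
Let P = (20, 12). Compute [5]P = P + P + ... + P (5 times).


k = 5 = 101_2 (binary, LSB first: 101)
Double-and-add from P = (20, 12):
  bit 0 = 1: acc = O + (20, 12) = (20, 12)
  bit 1 = 0: acc unchanged = (20, 12)
  bit 2 = 1: acc = (20, 12) + (32, 1) = (26, 14)

5P = (26, 14)


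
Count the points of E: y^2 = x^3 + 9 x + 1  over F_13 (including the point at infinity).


For each x in F_13, count y with y^2 = x^3 + 9 x + 1 mod 13:
  x = 0: RHS = 1, y in [1, 12]  -> 2 point(s)
  x = 2: RHS = 1, y in [1, 12]  -> 2 point(s)
  x = 3: RHS = 3, y in [4, 9]  -> 2 point(s)
  x = 4: RHS = 10, y in [6, 7]  -> 2 point(s)
  x = 7: RHS = 4, y in [2, 11]  -> 2 point(s)
  x = 8: RHS = 0, y in [0]  -> 1 point(s)
  x = 10: RHS = 12, y in [5, 8]  -> 2 point(s)
  x = 11: RHS = 1, y in [1, 12]  -> 2 point(s)
  x = 12: RHS = 4, y in [2, 11]  -> 2 point(s)
Affine points: 17. Add the point at infinity: total = 18.

#E(F_13) = 18


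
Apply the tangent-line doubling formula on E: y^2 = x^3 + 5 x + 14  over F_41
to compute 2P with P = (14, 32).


Doubling: s = (3 x1^2 + a) / (2 y1)
s = (3*14^2 + 5) / (2*32) mod 41 = 24
x3 = s^2 - 2 x1 mod 41 = 24^2 - 2*14 = 15
y3 = s (x1 - x3) - y1 mod 41 = 24 * (14 - 15) - 32 = 26

2P = (15, 26)


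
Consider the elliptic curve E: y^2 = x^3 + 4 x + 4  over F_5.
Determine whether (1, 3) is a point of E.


Check whether y^2 = x^3 + 4 x + 4 (mod 5) for (x, y) = (1, 3).
LHS: y^2 = 3^2 mod 5 = 4
RHS: x^3 + 4 x + 4 = 1^3 + 4*1 + 4 mod 5 = 4
LHS = RHS

Yes, on the curve


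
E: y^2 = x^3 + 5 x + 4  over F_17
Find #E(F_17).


For each x in F_17, count y with y^2 = x^3 + 5 x + 4 mod 17:
  x = 0: RHS = 4, y in [2, 15]  -> 2 point(s)
  x = 5: RHS = 1, y in [1, 16]  -> 2 point(s)
  x = 7: RHS = 8, y in [5, 12]  -> 2 point(s)
  x = 9: RHS = 13, y in [8, 9]  -> 2 point(s)
  x = 10: RHS = 0, y in [0]  -> 1 point(s)
  x = 11: RHS = 13, y in [8, 9]  -> 2 point(s)
  x = 14: RHS = 13, y in [8, 9]  -> 2 point(s)
  x = 16: RHS = 15, y in [7, 10]  -> 2 point(s)
Affine points: 15. Add the point at infinity: total = 16.

#E(F_17) = 16


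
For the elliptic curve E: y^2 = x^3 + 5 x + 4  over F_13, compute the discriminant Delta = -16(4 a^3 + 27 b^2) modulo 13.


4 a^3 + 27 b^2 = 4*5^3 + 27*4^2 = 500 + 432 = 932
Delta = -16 * (932) = -14912
Delta mod 13 = 12

Delta = 12 (mod 13)


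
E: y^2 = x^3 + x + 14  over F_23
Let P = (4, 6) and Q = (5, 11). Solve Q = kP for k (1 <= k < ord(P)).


Enumerate multiples of P until we hit Q = (5, 11):
  1P = (4, 6)
  2P = (5, 11)
Match found at i = 2.

k = 2


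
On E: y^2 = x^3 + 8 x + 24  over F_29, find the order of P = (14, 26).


Compute successive multiples of P until we hit O:
  1P = (14, 26)
  2P = (21, 12)
  3P = (27, 0)
  4P = (21, 17)
  5P = (14, 3)
  6P = O

ord(P) = 6


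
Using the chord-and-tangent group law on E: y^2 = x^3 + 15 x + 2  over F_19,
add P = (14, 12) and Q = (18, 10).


P != Q, so use the chord formula.
s = (y2 - y1) / (x2 - x1) = (17) / (4) mod 19 = 9
x3 = s^2 - x1 - x2 mod 19 = 9^2 - 14 - 18 = 11
y3 = s (x1 - x3) - y1 mod 19 = 9 * (14 - 11) - 12 = 15

P + Q = (11, 15)


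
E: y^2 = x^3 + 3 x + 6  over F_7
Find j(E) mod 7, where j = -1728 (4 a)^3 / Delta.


Delta = -16(4 a^3 + 27 b^2) mod 7 = 3
-1728 * (4 a)^3 = -1728 * (4*3)^3 mod 7 = 6
j = 6 * 3^(-1) mod 7 = 2

j = 2 (mod 7)


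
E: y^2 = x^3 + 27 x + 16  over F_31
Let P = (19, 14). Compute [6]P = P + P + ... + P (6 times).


k = 6 = 110_2 (binary, LSB first: 011)
Double-and-add from P = (19, 14):
  bit 0 = 0: acc unchanged = O
  bit 1 = 1: acc = O + (28, 30) = (28, 30)
  bit 2 = 1: acc = (28, 30) + (22, 25) = (17, 5)

6P = (17, 5)


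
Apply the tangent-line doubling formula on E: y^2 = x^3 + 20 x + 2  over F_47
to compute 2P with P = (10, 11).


Doubling: s = (3 x1^2 + a) / (2 y1)
s = (3*10^2 + 20) / (2*11) mod 47 = 6
x3 = s^2 - 2 x1 mod 47 = 6^2 - 2*10 = 16
y3 = s (x1 - x3) - y1 mod 47 = 6 * (10 - 16) - 11 = 0

2P = (16, 0)


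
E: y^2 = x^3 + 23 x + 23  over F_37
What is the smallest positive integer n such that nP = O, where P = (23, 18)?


Compute successive multiples of P until we hit O:
  1P = (23, 18)
  2P = (19, 17)
  3P = (2, 15)
  4P = (9, 21)
  5P = (26, 17)
  6P = (21, 6)
  7P = (29, 20)
  8P = (18, 33)
  ... (continuing to 23P)
  23P = O

ord(P) = 23


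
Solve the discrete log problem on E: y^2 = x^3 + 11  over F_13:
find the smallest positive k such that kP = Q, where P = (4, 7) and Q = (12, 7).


Enumerate multiples of P until we hit Q = (12, 7):
  1P = (4, 7)
  2P = (8, 9)
  3P = (11, 9)
  4P = (1, 5)
  5P = (7, 4)
  6P = (3, 5)
  7P = (10, 7)
  8P = (12, 6)
  9P = (9, 5)
  10P = (9, 8)
  11P = (12, 7)
Match found at i = 11.

k = 11


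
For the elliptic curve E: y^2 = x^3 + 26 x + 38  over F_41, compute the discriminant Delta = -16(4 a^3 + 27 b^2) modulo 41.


4 a^3 + 27 b^2 = 4*26^3 + 27*38^2 = 70304 + 38988 = 109292
Delta = -16 * (109292) = -1748672
Delta mod 41 = 19

Delta = 19 (mod 41)


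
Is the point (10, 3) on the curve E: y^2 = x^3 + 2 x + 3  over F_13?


Check whether y^2 = x^3 + 2 x + 3 (mod 13) for (x, y) = (10, 3).
LHS: y^2 = 3^2 mod 13 = 9
RHS: x^3 + 2 x + 3 = 10^3 + 2*10 + 3 mod 13 = 9
LHS = RHS

Yes, on the curve


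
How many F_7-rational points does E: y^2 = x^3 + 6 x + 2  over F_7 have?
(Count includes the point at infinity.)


For each x in F_7, count y with y^2 = x^3 + 6 x + 2 mod 7:
  x = 0: RHS = 2, y in [3, 4]  -> 2 point(s)
  x = 1: RHS = 2, y in [3, 4]  -> 2 point(s)
  x = 2: RHS = 1, y in [1, 6]  -> 2 point(s)
  x = 6: RHS = 2, y in [3, 4]  -> 2 point(s)
Affine points: 8. Add the point at infinity: total = 9.

#E(F_7) = 9


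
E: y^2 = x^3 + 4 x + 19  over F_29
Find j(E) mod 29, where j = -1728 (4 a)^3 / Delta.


Delta = -16(4 a^3 + 27 b^2) mod 29 = 3
-1728 * (4 a)^3 = -1728 * (4*4)^3 mod 29 = 26
j = 26 * 3^(-1) mod 29 = 28

j = 28 (mod 29)


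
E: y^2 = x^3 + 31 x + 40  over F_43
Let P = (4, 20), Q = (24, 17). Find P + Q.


P != Q, so use the chord formula.
s = (y2 - y1) / (x2 - x1) = (40) / (20) mod 43 = 2
x3 = s^2 - x1 - x2 mod 43 = 2^2 - 4 - 24 = 19
y3 = s (x1 - x3) - y1 mod 43 = 2 * (4 - 19) - 20 = 36

P + Q = (19, 36)


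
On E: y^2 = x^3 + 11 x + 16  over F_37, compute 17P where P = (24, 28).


k = 17 = 10001_2 (binary, LSB first: 10001)
Double-and-add from P = (24, 28):
  bit 0 = 1: acc = O + (24, 28) = (24, 28)
  bit 1 = 0: acc unchanged = (24, 28)
  bit 2 = 0: acc unchanged = (24, 28)
  bit 3 = 0: acc unchanged = (24, 28)
  bit 4 = 1: acc = (24, 28) + (2, 3) = (22, 18)

17P = (22, 18)


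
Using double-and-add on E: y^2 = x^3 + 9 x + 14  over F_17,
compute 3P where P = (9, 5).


k = 3 = 11_2 (binary, LSB first: 11)
Double-and-add from P = (9, 5):
  bit 0 = 1: acc = O + (9, 5) = (9, 5)
  bit 1 = 1: acc = (9, 5) + (3, 0) = (9, 12)

3P = (9, 12)


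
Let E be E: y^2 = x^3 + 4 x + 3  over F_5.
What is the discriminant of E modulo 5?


4 a^3 + 27 b^2 = 4*4^3 + 27*3^2 = 256 + 243 = 499
Delta = -16 * (499) = -7984
Delta mod 5 = 1

Delta = 1 (mod 5)


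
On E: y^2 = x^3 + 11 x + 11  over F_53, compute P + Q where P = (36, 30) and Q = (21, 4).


P != Q, so use the chord formula.
s = (y2 - y1) / (x2 - x1) = (27) / (38) mod 53 = 30
x3 = s^2 - x1 - x2 mod 53 = 30^2 - 36 - 21 = 48
y3 = s (x1 - x3) - y1 mod 53 = 30 * (36 - 48) - 30 = 34

P + Q = (48, 34)


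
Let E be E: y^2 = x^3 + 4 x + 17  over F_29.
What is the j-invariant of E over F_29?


Delta = -16(4 a^3 + 27 b^2) mod 29 = 19
-1728 * (4 a)^3 = -1728 * (4*4)^3 mod 29 = 26
j = 26 * 19^(-1) mod 29 = 9

j = 9 (mod 29)


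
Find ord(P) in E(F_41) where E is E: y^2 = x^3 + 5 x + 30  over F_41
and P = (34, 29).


Compute successive multiples of P until we hit O:
  1P = (34, 29)
  2P = (4, 27)
  3P = (1, 6)
  4P = (29, 13)
  5P = (3, 21)
  6P = (3, 20)
  7P = (29, 28)
  8P = (1, 35)
  ... (continuing to 11P)
  11P = O

ord(P) = 11


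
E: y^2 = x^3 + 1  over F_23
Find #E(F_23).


For each x in F_23, count y with y^2 = x^3 + 0 x + 1 mod 23:
  x = 0: RHS = 1, y in [1, 22]  -> 2 point(s)
  x = 1: RHS = 2, y in [5, 18]  -> 2 point(s)
  x = 2: RHS = 9, y in [3, 20]  -> 2 point(s)
  x = 10: RHS = 12, y in [9, 14]  -> 2 point(s)
  x = 12: RHS = 4, y in [2, 21]  -> 2 point(s)
  x = 13: RHS = 13, y in [6, 17]  -> 2 point(s)
  x = 14: RHS = 8, y in [10, 13]  -> 2 point(s)
  x = 15: RHS = 18, y in [8, 15]  -> 2 point(s)
  x = 16: RHS = 3, y in [7, 16]  -> 2 point(s)
  x = 19: RHS = 6, y in [11, 12]  -> 2 point(s)
  x = 21: RHS = 16, y in [4, 19]  -> 2 point(s)
  x = 22: RHS = 0, y in [0]  -> 1 point(s)
Affine points: 23. Add the point at infinity: total = 24.

#E(F_23) = 24


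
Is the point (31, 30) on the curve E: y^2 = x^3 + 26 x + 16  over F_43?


Check whether y^2 = x^3 + 26 x + 16 (mod 43) for (x, y) = (31, 30).
LHS: y^2 = 30^2 mod 43 = 40
RHS: x^3 + 26 x + 16 = 31^3 + 26*31 + 16 mod 43 = 40
LHS = RHS

Yes, on the curve


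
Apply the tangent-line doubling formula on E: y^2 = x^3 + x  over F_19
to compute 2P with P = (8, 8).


Doubling: s = (3 x1^2 + a) / (2 y1)
s = (3*8^2 + 1) / (2*8) mod 19 = 18
x3 = s^2 - 2 x1 mod 19 = 18^2 - 2*8 = 4
y3 = s (x1 - x3) - y1 mod 19 = 18 * (8 - 4) - 8 = 7

2P = (4, 7)


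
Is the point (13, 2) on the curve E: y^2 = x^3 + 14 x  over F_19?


Check whether y^2 = x^3 + 14 x + 0 (mod 19) for (x, y) = (13, 2).
LHS: y^2 = 2^2 mod 19 = 4
RHS: x^3 + 14 x + 0 = 13^3 + 14*13 + 0 mod 19 = 4
LHS = RHS

Yes, on the curve


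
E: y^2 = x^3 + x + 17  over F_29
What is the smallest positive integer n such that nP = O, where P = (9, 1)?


Compute successive multiples of P until we hit O:
  1P = (9, 1)
  2P = (18, 3)
  3P = (11, 5)
  4P = (13, 20)
  5P = (6, 6)
  6P = (20, 27)
  7P = (25, 6)
  8P = (19, 14)
  ... (continuing to 23P)
  23P = O

ord(P) = 23


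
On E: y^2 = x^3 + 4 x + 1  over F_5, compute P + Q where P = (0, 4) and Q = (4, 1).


P != Q, so use the chord formula.
s = (y2 - y1) / (x2 - x1) = (2) / (4) mod 5 = 3
x3 = s^2 - x1 - x2 mod 5 = 3^2 - 0 - 4 = 0
y3 = s (x1 - x3) - y1 mod 5 = 3 * (0 - 0) - 4 = 1

P + Q = (0, 1)


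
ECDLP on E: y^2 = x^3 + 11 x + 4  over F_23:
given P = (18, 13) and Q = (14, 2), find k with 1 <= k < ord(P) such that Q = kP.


Enumerate multiples of P until we hit Q = (14, 2):
  1P = (18, 13)
  2P = (14, 2)
Match found at i = 2.

k = 2


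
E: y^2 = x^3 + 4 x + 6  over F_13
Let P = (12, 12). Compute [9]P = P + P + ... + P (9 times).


k = 9 = 1001_2 (binary, LSB first: 1001)
Double-and-add from P = (12, 12):
  bit 0 = 1: acc = O + (12, 12) = (12, 12)
  bit 1 = 0: acc unchanged = (12, 12)
  bit 2 = 0: acc unchanged = (12, 12)
  bit 3 = 1: acc = (12, 12) + (6, 5) = (9, 11)

9P = (9, 11)


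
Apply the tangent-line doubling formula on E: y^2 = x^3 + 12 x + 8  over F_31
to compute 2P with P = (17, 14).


Doubling: s = (3 x1^2 + a) / (2 y1)
s = (3*17^2 + 12) / (2*14) mod 31 = 17
x3 = s^2 - 2 x1 mod 31 = 17^2 - 2*17 = 7
y3 = s (x1 - x3) - y1 mod 31 = 17 * (17 - 7) - 14 = 1

2P = (7, 1)


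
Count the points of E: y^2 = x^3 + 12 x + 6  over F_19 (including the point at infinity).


For each x in F_19, count y with y^2 = x^3 + 12 x + 6 mod 19:
  x = 0: RHS = 6, y in [5, 14]  -> 2 point(s)
  x = 1: RHS = 0, y in [0]  -> 1 point(s)
  x = 2: RHS = 0, y in [0]  -> 1 point(s)
  x = 4: RHS = 4, y in [2, 17]  -> 2 point(s)
  x = 5: RHS = 1, y in [1, 18]  -> 2 point(s)
  x = 6: RHS = 9, y in [3, 16]  -> 2 point(s)
  x = 8: RHS = 6, y in [5, 14]  -> 2 point(s)
  x = 9: RHS = 7, y in [8, 11]  -> 2 point(s)
  x = 10: RHS = 5, y in [9, 10]  -> 2 point(s)
  x = 11: RHS = 6, y in [5, 14]  -> 2 point(s)
  x = 12: RHS = 16, y in [4, 15]  -> 2 point(s)
  x = 14: RHS = 11, y in [7, 12]  -> 2 point(s)
  x = 16: RHS = 0, y in [0]  -> 1 point(s)
Affine points: 23. Add the point at infinity: total = 24.

#E(F_19) = 24


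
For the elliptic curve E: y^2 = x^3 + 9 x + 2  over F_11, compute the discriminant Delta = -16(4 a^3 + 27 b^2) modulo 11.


4 a^3 + 27 b^2 = 4*9^3 + 27*2^2 = 2916 + 108 = 3024
Delta = -16 * (3024) = -48384
Delta mod 11 = 5

Delta = 5 (mod 11)


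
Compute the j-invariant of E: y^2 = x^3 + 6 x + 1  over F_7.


Delta = -16(4 a^3 + 27 b^2) mod 7 = 3
-1728 * (4 a)^3 = -1728 * (4*6)^3 mod 7 = 6
j = 6 * 3^(-1) mod 7 = 2

j = 2 (mod 7)
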